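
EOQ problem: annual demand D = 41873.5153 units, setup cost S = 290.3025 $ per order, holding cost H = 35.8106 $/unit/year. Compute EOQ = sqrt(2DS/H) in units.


2*D*S = 2 * 41873.5153 * 290.3025 = 24311972.3508
2*D*S/H = 678904.3566
EOQ = sqrt(678904.3566) = 823.9565

823.9565 units


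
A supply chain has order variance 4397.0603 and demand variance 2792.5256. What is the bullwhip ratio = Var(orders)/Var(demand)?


BW = 4397.0603 / 2792.5256 = 1.5746

1.5746


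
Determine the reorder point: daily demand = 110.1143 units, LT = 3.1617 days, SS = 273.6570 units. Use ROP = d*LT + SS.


d*LT = 110.1143 * 3.1617 = 348.1484
ROP = 348.1484 + 273.6570 = 621.8054

621.8054 units


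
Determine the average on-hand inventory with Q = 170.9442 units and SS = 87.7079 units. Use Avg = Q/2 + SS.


Q/2 = 85.4721
Avg = 85.4721 + 87.7079 = 173.1800

173.1800 units


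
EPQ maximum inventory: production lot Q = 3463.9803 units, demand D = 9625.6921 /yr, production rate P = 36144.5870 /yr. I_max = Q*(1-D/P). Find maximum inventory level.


D/P = 0.2663
1 - D/P = 0.7337
I_max = 3463.9803 * 0.7337 = 2541.4851

2541.4851 units


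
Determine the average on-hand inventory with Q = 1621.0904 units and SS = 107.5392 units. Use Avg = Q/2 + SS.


Q/2 = 810.5452
Avg = 810.5452 + 107.5392 = 918.0844

918.0844 units


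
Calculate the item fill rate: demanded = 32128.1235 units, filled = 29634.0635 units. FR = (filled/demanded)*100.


FR = 29634.0635 / 32128.1235 * 100 = 92.2371

92.2371%


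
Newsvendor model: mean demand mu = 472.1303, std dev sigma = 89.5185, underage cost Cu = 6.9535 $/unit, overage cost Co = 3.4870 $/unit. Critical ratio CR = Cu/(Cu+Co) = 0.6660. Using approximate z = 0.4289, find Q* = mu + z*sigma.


CR = Cu/(Cu+Co) = 6.9535/(6.9535+3.4870) = 0.6660
z = 0.4289
Q* = 472.1303 + 0.4289 * 89.5185 = 510.5248

510.5248 units


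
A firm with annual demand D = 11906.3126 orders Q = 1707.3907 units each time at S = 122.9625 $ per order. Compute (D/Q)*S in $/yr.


Number of orders = D/Q = 6.9734
Cost = 6.9734 * 122.9625 = 857.4663

857.4663 $/yr


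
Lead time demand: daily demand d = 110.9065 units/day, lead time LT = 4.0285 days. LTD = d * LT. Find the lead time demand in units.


LTD = 110.9065 * 4.0285 = 446.7868

446.7868 units


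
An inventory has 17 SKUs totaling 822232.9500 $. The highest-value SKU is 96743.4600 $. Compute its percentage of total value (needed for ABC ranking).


Top item = 96743.4600
Total = 822232.9500
Percentage = 96743.4600 / 822232.9500 * 100 = 11.7659

11.7659%


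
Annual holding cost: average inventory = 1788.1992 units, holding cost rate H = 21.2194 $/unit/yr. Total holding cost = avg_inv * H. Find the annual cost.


Cost = 1788.1992 * 21.2194 = 37944.5141

37944.5141 $/yr


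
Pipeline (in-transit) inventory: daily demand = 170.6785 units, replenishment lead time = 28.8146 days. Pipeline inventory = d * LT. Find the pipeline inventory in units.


Pipeline = 170.6785 * 28.8146 = 4918.0327

4918.0327 units


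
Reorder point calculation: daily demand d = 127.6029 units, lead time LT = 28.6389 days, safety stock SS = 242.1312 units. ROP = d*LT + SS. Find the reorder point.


d*LT = 127.6029 * 28.6389 = 3654.4067
ROP = 3654.4067 + 242.1312 = 3896.5379

3896.5379 units


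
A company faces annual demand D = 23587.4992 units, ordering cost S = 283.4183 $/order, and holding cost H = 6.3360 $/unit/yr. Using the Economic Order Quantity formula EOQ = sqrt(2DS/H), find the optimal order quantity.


2*D*S = 2 * 23587.4992 * 283.4183 = 13370257.8490
2*D*S/H = 2110204.8373
EOQ = sqrt(2110204.8373) = 1452.6544

1452.6544 units


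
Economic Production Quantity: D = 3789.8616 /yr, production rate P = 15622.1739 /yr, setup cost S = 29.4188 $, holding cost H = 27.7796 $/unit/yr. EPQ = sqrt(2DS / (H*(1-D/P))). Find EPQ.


1 - D/P = 1 - 0.2426 = 0.7574
H*(1-D/P) = 21.0404
2DS = 222986.3609
EPQ = sqrt(10598.0059) = 102.9466

102.9466 units


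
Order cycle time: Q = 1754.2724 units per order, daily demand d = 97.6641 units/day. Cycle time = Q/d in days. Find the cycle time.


Cycle = 1754.2724 / 97.6641 = 17.9623

17.9623 days


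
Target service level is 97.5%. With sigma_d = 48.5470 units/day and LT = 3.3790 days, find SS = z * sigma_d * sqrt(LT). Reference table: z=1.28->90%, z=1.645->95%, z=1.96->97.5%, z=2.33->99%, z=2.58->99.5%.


From the table, SL = 97.5% corresponds to z = 1.96
sqrt(LT) = sqrt(3.3790) = 1.8382
SS = 1.96 * 48.5470 * 1.8382 = 174.9092

174.9092 units


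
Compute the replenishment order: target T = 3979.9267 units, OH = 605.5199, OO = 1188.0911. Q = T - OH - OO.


Inventory position = OH + OO = 605.5199 + 1188.0911 = 1793.6110
Q = 3979.9267 - 1793.6110 = 2186.3157

2186.3157 units


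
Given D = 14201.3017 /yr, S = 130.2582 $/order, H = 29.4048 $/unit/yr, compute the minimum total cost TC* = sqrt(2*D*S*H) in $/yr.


2*D*S*H = 108788115.0550
TC* = sqrt(108788115.0550) = 10430.1541

10430.1541 $/yr


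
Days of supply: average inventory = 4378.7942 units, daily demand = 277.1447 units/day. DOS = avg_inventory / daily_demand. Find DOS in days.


DOS = 4378.7942 / 277.1447 = 15.7997

15.7997 days


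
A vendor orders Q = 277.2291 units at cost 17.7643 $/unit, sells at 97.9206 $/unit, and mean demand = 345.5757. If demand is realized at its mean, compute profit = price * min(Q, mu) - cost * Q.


Sales at mu = min(277.2291, 345.5757) = 277.2291
Revenue = 97.9206 * 277.2291 = 27146.4398
Total cost = 17.7643 * 277.2291 = 4924.7809
Profit = 27146.4398 - 4924.7809 = 22221.6589

22221.6589 $


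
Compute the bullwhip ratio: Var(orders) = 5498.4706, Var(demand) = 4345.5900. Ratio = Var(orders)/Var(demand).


BW = 5498.4706 / 4345.5900 = 1.2653

1.2653


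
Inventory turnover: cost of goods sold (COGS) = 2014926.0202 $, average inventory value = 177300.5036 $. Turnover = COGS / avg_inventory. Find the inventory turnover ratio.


Turnover = 2014926.0202 / 177300.5036 = 11.3645

11.3645


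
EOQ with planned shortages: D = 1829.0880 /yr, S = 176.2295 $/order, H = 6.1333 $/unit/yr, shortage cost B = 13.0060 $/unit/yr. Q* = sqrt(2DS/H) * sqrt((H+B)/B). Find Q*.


sqrt(2DS/H) = 324.2086
sqrt((H+B)/B) = 1.2131
Q* = 324.2086 * 1.2131 = 393.2925

393.2925 units


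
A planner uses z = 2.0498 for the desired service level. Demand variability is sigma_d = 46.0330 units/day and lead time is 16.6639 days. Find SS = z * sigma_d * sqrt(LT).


sqrt(LT) = sqrt(16.6639) = 4.0821
SS = 2.0498 * 46.0330 * 4.0821 = 385.1848

385.1848 units


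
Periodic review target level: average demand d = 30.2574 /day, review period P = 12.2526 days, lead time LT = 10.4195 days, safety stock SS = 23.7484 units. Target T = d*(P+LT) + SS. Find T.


P + LT = 22.6721
d*(P+LT) = 30.2574 * 22.6721 = 685.9988
T = 685.9988 + 23.7484 = 709.7472

709.7472 units


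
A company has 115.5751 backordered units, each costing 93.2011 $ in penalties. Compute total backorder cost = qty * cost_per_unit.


Total = 115.5751 * 93.2011 = 10771.7265

10771.7265 $


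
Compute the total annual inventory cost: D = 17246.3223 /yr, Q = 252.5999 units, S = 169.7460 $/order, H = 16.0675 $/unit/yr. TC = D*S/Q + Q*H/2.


Ordering cost = D*S/Q = 11589.4512
Holding cost = Q*H/2 = 2029.3244
TC = 11589.4512 + 2029.3244 = 13618.7757

13618.7757 $/yr


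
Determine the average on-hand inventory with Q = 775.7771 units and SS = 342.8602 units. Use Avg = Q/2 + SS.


Q/2 = 387.8886
Avg = 387.8886 + 342.8602 = 730.7487

730.7487 units


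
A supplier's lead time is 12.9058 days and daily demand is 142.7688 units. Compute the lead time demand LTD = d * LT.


LTD = 142.7688 * 12.9058 = 1842.5456

1842.5456 units


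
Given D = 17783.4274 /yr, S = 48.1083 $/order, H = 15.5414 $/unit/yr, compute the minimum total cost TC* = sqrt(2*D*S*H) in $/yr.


2*D*S*H = 26592282.1941
TC* = sqrt(26592282.1941) = 5156.7705

5156.7705 $/yr


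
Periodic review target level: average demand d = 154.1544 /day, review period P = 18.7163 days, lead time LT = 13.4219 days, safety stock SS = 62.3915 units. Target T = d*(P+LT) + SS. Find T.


P + LT = 32.1382
d*(P+LT) = 154.1544 * 32.1382 = 4954.2449
T = 4954.2449 + 62.3915 = 5016.6364

5016.6364 units


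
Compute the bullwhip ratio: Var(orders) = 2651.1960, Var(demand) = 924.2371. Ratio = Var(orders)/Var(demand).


BW = 2651.1960 / 924.2371 = 2.8685

2.8685


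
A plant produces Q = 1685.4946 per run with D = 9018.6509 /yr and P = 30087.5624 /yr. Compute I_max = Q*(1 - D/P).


D/P = 0.2997
1 - D/P = 0.7003
I_max = 1685.4946 * 0.7003 = 1180.2730

1180.2730 units


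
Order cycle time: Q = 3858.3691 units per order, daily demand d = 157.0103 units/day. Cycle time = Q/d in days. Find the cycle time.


Cycle = 3858.3691 / 157.0103 = 24.5740

24.5740 days


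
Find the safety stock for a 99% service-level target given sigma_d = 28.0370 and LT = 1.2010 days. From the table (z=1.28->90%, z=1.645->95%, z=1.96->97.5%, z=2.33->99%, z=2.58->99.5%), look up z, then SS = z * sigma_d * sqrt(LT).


From the table, SL = 99% corresponds to z = 2.33
sqrt(LT) = sqrt(1.2010) = 1.0959
SS = 2.33 * 28.0370 * 1.0959 = 71.5911

71.5911 units


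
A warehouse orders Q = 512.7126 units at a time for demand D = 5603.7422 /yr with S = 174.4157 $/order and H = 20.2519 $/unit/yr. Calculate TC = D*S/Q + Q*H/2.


Ordering cost = D*S/Q = 1906.2933
Holding cost = Q*H/2 = 5191.7022
TC = 1906.2933 + 5191.7022 = 7097.9955

7097.9955 $/yr


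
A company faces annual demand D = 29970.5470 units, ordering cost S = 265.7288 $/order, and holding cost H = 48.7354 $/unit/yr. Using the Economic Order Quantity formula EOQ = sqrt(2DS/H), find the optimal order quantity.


2*D*S = 2 * 29970.5470 * 265.7288 = 15928074.9793
2*D*S/H = 326827.6238
EOQ = sqrt(326827.6238) = 571.6884

571.6884 units


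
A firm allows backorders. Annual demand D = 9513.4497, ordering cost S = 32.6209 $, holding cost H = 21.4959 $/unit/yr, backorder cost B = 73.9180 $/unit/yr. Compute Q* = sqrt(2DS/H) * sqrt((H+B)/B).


sqrt(2DS/H) = 169.9238
sqrt((H+B)/B) = 1.1361
Q* = 169.9238 * 1.1361 = 193.0567

193.0567 units


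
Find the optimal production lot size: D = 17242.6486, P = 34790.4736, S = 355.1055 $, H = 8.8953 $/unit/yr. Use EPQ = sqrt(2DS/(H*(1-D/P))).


1 - D/P = 1 - 0.4956 = 0.5044
H*(1-D/P) = 4.4867
2DS = 12245918.7049
EPQ = sqrt(2729403.9683) = 1652.0908

1652.0908 units


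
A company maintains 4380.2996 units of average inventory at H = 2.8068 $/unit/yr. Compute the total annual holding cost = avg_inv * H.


Cost = 4380.2996 * 2.8068 = 12294.6249

12294.6249 $/yr


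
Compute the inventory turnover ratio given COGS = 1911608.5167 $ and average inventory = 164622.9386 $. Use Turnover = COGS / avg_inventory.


Turnover = 1911608.5167 / 164622.9386 = 11.6120

11.6120


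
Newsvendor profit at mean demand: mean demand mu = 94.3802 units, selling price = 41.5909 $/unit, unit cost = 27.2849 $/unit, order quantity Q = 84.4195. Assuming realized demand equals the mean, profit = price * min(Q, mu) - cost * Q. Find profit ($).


Sales at mu = min(84.4195, 94.3802) = 84.4195
Revenue = 41.5909 * 84.4195 = 3511.0830
Total cost = 27.2849 * 84.4195 = 2303.3776
Profit = 3511.0830 - 2303.3776 = 1207.7054

1207.7054 $


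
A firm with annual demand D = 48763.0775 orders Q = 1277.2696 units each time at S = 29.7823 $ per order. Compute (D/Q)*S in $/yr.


Number of orders = D/Q = 38.1776
Cost = 38.1776 * 29.7823 = 1137.0165

1137.0165 $/yr


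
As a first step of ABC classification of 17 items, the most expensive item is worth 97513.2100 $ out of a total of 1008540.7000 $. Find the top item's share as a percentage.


Top item = 97513.2100
Total = 1008540.7000
Percentage = 97513.2100 / 1008540.7000 * 100 = 9.6687

9.6687%


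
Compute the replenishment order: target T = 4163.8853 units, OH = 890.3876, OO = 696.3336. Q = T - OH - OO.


Inventory position = OH + OO = 890.3876 + 696.3336 = 1586.7212
Q = 4163.8853 - 1586.7212 = 2577.1641

2577.1641 units


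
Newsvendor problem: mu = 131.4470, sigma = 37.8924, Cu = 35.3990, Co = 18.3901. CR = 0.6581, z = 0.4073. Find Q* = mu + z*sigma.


CR = Cu/(Cu+Co) = 35.3990/(35.3990+18.3901) = 0.6581
z = 0.4073
Q* = 131.4470 + 0.4073 * 37.8924 = 146.8806

146.8806 units


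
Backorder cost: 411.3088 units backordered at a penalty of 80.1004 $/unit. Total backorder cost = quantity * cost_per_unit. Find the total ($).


Total = 411.3088 * 80.1004 = 32945.9994

32945.9994 $


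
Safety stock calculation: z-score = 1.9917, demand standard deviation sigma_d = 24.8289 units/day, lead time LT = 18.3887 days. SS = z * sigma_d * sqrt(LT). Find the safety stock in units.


sqrt(LT) = sqrt(18.3887) = 4.2882
SS = 1.9917 * 24.8289 * 4.2882 = 212.0591

212.0591 units


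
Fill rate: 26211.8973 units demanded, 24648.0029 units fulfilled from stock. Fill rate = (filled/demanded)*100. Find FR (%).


FR = 24648.0029 / 26211.8973 * 100 = 94.0336

94.0336%


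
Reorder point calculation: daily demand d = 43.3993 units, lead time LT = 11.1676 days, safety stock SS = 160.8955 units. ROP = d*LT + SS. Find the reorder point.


d*LT = 43.3993 * 11.1676 = 484.6660
ROP = 484.6660 + 160.8955 = 645.5615

645.5615 units


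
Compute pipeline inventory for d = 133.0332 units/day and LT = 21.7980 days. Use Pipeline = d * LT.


Pipeline = 133.0332 * 21.7980 = 2899.8577

2899.8577 units


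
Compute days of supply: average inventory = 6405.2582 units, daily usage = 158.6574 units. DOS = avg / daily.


DOS = 6405.2582 / 158.6574 = 40.3716

40.3716 days


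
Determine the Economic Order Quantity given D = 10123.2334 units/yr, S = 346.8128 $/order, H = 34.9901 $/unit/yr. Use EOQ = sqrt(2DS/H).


2*D*S = 2 * 10123.2334 * 346.8128 = 7021733.8410
2*D*S/H = 200677.7300
EOQ = sqrt(200677.7300) = 447.9707

447.9707 units


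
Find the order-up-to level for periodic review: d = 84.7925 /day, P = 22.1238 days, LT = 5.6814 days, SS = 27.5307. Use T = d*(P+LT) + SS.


P + LT = 27.8052
d*(P+LT) = 84.7925 * 27.8052 = 2357.6724
T = 2357.6724 + 27.5307 = 2385.2031

2385.2031 units


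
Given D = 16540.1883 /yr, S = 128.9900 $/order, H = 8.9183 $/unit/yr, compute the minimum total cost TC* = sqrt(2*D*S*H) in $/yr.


2*D*S*H = 38054723.0123
TC* = sqrt(38054723.0123) = 6168.8510

6168.8510 $/yr


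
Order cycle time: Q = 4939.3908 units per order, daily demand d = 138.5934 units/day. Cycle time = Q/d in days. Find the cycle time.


Cycle = 4939.3908 / 138.5934 = 35.6394

35.6394 days


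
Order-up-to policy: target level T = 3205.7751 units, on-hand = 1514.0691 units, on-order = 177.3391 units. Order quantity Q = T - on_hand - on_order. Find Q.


Inventory position = OH + OO = 1514.0691 + 177.3391 = 1691.4082
Q = 3205.7751 - 1691.4082 = 1514.3669

1514.3669 units


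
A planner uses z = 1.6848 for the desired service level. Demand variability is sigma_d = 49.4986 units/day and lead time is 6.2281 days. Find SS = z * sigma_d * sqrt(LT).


sqrt(LT) = sqrt(6.2281) = 2.4956
SS = 1.6848 * 49.4986 * 2.4956 = 208.1225

208.1225 units


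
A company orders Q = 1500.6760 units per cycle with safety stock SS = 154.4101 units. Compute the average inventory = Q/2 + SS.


Q/2 = 750.3380
Avg = 750.3380 + 154.4101 = 904.7481

904.7481 units


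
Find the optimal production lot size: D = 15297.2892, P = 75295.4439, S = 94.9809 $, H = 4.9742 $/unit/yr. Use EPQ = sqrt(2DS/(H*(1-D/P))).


1 - D/P = 1 - 0.2032 = 0.7968
H*(1-D/P) = 3.9636
2DS = 2905900.5916
EPQ = sqrt(733142.3626) = 856.2373

856.2373 units


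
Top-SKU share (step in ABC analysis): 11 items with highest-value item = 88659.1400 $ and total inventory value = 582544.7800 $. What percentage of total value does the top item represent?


Top item = 88659.1400
Total = 582544.7800
Percentage = 88659.1400 / 582544.7800 * 100 = 15.2193

15.2193%


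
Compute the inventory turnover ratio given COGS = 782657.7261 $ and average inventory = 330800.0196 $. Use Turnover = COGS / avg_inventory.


Turnover = 782657.7261 / 330800.0196 = 2.3660

2.3660


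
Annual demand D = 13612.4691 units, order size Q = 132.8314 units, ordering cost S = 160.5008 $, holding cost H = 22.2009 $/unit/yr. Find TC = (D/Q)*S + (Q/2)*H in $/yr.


Ordering cost = D*S/Q = 16448.0099
Holding cost = Q*H/2 = 1474.4883
TC = 16448.0099 + 1474.4883 = 17922.4982

17922.4982 $/yr


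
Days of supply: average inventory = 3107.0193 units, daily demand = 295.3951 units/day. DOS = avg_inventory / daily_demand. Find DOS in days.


DOS = 3107.0193 / 295.3951 = 10.5182

10.5182 days


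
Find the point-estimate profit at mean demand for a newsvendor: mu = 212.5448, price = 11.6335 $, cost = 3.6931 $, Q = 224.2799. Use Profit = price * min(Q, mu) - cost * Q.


Sales at mu = min(224.2799, 212.5448) = 212.5448
Revenue = 11.6335 * 212.5448 = 2472.6399
Total cost = 3.6931 * 224.2799 = 828.2881
Profit = 2472.6399 - 828.2881 = 1644.3518

1644.3518 $


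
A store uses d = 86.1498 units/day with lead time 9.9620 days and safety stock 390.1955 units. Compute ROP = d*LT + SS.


d*LT = 86.1498 * 9.9620 = 858.2243
ROP = 858.2243 + 390.1955 = 1248.4198

1248.4198 units


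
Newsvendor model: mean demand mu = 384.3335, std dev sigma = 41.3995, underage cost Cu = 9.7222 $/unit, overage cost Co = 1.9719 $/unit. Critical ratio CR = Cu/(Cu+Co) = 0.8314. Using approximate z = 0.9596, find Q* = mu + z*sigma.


CR = Cu/(Cu+Co) = 9.7222/(9.7222+1.9719) = 0.8314
z = 0.9596
Q* = 384.3335 + 0.9596 * 41.3995 = 424.0605

424.0605 units


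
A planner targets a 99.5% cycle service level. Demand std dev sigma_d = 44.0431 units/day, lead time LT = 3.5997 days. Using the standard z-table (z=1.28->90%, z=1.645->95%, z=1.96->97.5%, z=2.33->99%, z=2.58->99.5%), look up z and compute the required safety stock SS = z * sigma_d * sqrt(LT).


From the table, SL = 99.5% corresponds to z = 2.58
sqrt(LT) = sqrt(3.5997) = 1.8973
SS = 2.58 * 44.0431 * 1.8973 = 215.5911

215.5911 units


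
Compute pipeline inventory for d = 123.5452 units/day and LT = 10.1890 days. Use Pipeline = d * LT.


Pipeline = 123.5452 * 10.1890 = 1258.8020

1258.8020 units


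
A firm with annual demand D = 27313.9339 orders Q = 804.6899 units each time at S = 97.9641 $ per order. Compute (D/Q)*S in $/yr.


Number of orders = D/Q = 33.9434
Cost = 33.9434 * 97.9641 = 3325.2374

3325.2374 $/yr


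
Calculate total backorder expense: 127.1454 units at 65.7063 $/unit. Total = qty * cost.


Total = 127.1454 * 65.7063 = 8354.2538

8354.2538 $


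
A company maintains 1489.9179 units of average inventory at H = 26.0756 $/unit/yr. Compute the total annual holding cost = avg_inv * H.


Cost = 1489.9179 * 26.0756 = 38850.5032

38850.5032 $/yr


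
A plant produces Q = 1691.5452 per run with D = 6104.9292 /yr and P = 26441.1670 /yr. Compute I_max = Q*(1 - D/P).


D/P = 0.2309
1 - D/P = 0.7691
I_max = 1691.5452 * 0.7691 = 1300.9889

1300.9889 units


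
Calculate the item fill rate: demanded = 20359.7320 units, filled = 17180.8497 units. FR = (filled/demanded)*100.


FR = 17180.8497 / 20359.7320 * 100 = 84.3864

84.3864%


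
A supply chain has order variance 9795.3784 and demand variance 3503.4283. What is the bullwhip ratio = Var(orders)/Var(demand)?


BW = 9795.3784 / 3503.4283 = 2.7959

2.7959


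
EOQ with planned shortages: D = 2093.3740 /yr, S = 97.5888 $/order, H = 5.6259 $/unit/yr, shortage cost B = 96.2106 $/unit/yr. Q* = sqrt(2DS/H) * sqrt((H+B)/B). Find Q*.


sqrt(2DS/H) = 269.4898
sqrt((H+B)/B) = 1.0288
Q* = 269.4898 * 1.0288 = 277.2571

277.2571 units


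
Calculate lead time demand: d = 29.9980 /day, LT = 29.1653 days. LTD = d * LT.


LTD = 29.9980 * 29.1653 = 874.9007

874.9007 units


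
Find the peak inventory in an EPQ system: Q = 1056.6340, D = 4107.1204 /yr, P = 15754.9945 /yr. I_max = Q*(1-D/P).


D/P = 0.2607
1 - D/P = 0.7393
I_max = 1056.6340 * 0.7393 = 781.1834

781.1834 units


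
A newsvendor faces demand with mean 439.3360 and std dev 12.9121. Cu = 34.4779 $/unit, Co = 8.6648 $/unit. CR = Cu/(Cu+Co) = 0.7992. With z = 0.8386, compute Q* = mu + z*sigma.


CR = Cu/(Cu+Co) = 34.4779/(34.4779+8.6648) = 0.7992
z = 0.8386
Q* = 439.3360 + 0.8386 * 12.9121 = 450.1641

450.1641 units


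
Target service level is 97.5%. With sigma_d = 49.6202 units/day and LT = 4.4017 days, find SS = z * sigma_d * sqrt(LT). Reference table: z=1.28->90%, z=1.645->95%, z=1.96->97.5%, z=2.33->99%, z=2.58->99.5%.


From the table, SL = 97.5% corresponds to z = 1.96
sqrt(LT) = sqrt(4.4017) = 2.0980
SS = 1.96 * 49.6202 * 2.0980 = 204.0445

204.0445 units


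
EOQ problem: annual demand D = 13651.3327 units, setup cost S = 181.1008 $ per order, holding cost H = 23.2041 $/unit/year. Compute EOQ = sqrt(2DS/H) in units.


2*D*S = 2 * 13651.3327 * 181.1008 = 4944534.5461
2*D*S/H = 213088.8311
EOQ = sqrt(213088.8311) = 461.6155

461.6155 units


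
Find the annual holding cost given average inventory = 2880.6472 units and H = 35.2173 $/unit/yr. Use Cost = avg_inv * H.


Cost = 2880.6472 * 35.2173 = 101448.6166

101448.6166 $/yr


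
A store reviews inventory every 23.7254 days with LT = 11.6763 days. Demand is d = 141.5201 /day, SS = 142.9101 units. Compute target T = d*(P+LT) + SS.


P + LT = 35.4017
d*(P+LT) = 141.5201 * 35.4017 = 5010.0521
T = 5010.0521 + 142.9101 = 5152.9622

5152.9622 units


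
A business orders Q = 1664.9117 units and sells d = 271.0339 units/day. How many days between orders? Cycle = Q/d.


Cycle = 1664.9117 / 271.0339 = 6.1428

6.1428 days


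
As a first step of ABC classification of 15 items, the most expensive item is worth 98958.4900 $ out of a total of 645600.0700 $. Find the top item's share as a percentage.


Top item = 98958.4900
Total = 645600.0700
Percentage = 98958.4900 / 645600.0700 * 100 = 15.3281

15.3281%


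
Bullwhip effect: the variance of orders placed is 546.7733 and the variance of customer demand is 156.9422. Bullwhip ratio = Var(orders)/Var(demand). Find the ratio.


BW = 546.7733 / 156.9422 = 3.4839

3.4839


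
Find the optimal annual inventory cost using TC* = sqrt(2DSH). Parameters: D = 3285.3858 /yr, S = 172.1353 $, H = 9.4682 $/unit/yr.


2*D*S*H = 10709118.7723
TC* = sqrt(10709118.7723) = 3272.4790

3272.4790 $/yr


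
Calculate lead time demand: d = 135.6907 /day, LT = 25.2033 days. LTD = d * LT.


LTD = 135.6907 * 25.2033 = 3419.8534

3419.8534 units


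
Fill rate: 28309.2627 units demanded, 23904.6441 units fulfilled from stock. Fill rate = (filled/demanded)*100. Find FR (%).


FR = 23904.6441 / 28309.2627 * 100 = 84.4411

84.4411%


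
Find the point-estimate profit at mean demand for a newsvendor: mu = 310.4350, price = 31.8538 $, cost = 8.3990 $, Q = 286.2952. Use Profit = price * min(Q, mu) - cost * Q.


Sales at mu = min(286.2952, 310.4350) = 286.2952
Revenue = 31.8538 * 286.2952 = 9119.5900
Total cost = 8.3990 * 286.2952 = 2404.5934
Profit = 9119.5900 - 2404.5934 = 6714.9967

6714.9967 $


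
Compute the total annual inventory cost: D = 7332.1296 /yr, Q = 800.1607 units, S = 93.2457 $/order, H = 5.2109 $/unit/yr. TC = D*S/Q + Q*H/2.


Ordering cost = D*S/Q = 854.4403
Holding cost = Q*H/2 = 2084.7787
TC = 854.4403 + 2084.7787 = 2939.2190

2939.2190 $/yr


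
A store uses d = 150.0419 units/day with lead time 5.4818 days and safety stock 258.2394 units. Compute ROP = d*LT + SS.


d*LT = 150.0419 * 5.4818 = 822.4997
ROP = 822.4997 + 258.2394 = 1080.7391

1080.7391 units


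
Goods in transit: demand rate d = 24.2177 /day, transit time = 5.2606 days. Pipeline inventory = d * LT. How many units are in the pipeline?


Pipeline = 24.2177 * 5.2606 = 127.3996

127.3996 units


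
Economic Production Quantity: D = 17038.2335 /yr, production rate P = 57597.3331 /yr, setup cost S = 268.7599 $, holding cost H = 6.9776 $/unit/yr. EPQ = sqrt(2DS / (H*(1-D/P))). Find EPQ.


1 - D/P = 1 - 0.2958 = 0.7042
H*(1-D/P) = 4.9135
2DS = 9158387.8633
EPQ = sqrt(1863918.9883) = 1365.2542

1365.2542 units


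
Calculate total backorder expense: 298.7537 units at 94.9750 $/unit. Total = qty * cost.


Total = 298.7537 * 94.9750 = 28374.1327

28374.1327 $


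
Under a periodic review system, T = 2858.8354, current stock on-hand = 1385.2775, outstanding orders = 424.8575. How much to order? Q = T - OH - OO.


Inventory position = OH + OO = 1385.2775 + 424.8575 = 1810.1350
Q = 2858.8354 - 1810.1350 = 1048.7004

1048.7004 units


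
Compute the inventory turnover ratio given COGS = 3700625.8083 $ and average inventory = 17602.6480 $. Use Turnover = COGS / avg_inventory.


Turnover = 3700625.8083 / 17602.6480 = 210.2312

210.2312


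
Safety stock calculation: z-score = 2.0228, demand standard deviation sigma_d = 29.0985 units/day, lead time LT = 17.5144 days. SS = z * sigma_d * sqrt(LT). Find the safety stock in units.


sqrt(LT) = sqrt(17.5144) = 4.1850
SS = 2.0228 * 29.0985 * 4.1850 = 246.3322

246.3322 units


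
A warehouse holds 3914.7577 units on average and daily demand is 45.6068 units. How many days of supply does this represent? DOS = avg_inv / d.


DOS = 3914.7577 / 45.6068 = 85.8371

85.8371 days


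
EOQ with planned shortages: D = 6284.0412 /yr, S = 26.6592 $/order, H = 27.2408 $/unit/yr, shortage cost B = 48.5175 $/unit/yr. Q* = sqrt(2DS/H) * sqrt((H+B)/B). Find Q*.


sqrt(2DS/H) = 110.9042
sqrt((H+B)/B) = 1.2496
Q* = 110.9042 * 1.2496 = 138.5843

138.5843 units


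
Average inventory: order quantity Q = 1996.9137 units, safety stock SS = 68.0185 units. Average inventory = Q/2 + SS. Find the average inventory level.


Q/2 = 998.4569
Avg = 998.4569 + 68.0185 = 1066.4753

1066.4753 units


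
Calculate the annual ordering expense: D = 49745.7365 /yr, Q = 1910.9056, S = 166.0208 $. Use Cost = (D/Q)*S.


Number of orders = D/Q = 26.0325
Cost = 26.0325 * 166.0208 = 4321.9440

4321.9440 $/yr


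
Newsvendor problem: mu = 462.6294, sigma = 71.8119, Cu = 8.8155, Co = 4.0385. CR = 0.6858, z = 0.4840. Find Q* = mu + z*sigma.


CR = Cu/(Cu+Co) = 8.8155/(8.8155+4.0385) = 0.6858
z = 0.4840
Q* = 462.6294 + 0.4840 * 71.8119 = 497.3864

497.3864 units


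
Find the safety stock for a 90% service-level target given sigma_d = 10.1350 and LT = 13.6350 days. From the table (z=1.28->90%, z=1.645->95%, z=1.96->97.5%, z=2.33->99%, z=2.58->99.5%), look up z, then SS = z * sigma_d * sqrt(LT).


From the table, SL = 90% corresponds to z = 1.28
sqrt(LT) = sqrt(13.6350) = 3.6926
SS = 1.28 * 10.1350 * 3.6926 = 47.9028

47.9028 units


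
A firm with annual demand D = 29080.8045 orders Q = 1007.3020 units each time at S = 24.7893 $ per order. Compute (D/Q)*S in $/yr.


Number of orders = D/Q = 28.8700
Cost = 28.8700 * 24.7893 = 715.6670

715.6670 $/yr


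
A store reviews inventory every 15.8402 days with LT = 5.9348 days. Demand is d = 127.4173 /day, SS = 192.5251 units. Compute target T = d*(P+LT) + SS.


P + LT = 21.7750
d*(P+LT) = 127.4173 * 21.7750 = 2774.5117
T = 2774.5117 + 192.5251 = 2967.0368

2967.0368 units


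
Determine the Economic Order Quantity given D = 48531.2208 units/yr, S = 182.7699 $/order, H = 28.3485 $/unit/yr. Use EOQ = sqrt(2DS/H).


2*D*S = 2 * 48531.2208 * 182.7699 = 17740092.7450
2*D*S/H = 625785.9409
EOQ = sqrt(625785.9409) = 791.0663

791.0663 units


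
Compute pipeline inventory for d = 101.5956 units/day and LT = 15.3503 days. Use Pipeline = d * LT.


Pipeline = 101.5956 * 15.3503 = 1559.5229

1559.5229 units


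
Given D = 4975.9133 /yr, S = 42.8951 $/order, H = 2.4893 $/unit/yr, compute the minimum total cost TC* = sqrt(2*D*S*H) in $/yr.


2*D*S*H = 1062643.8278
TC* = sqrt(1062643.8278) = 1030.8462

1030.8462 $/yr


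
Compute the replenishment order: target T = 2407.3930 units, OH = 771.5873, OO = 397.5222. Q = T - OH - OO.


Inventory position = OH + OO = 771.5873 + 397.5222 = 1169.1095
Q = 2407.3930 - 1169.1095 = 1238.2835

1238.2835 units


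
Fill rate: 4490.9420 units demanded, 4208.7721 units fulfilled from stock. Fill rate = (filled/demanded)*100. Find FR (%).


FR = 4208.7721 / 4490.9420 * 100 = 93.7169

93.7169%


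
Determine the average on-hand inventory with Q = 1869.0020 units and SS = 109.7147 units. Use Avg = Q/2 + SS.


Q/2 = 934.5010
Avg = 934.5010 + 109.7147 = 1044.2157

1044.2157 units


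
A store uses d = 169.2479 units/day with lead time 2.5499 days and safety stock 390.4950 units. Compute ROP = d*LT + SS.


d*LT = 169.2479 * 2.5499 = 431.5652
ROP = 431.5652 + 390.4950 = 822.0602

822.0602 units


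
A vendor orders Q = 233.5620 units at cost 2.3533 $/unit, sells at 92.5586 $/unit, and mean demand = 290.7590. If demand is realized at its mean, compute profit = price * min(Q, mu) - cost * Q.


Sales at mu = min(233.5620, 290.7590) = 233.5620
Revenue = 92.5586 * 233.5620 = 21618.1717
Total cost = 2.3533 * 233.5620 = 549.6415
Profit = 21618.1717 - 549.6415 = 21068.5303

21068.5303 $


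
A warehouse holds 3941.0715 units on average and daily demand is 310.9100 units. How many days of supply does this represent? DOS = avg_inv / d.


DOS = 3941.0715 / 310.9100 = 12.6759

12.6759 days


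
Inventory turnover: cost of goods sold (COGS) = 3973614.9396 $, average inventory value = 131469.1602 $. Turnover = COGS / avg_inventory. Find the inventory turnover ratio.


Turnover = 3973614.9396 / 131469.1602 = 30.2247

30.2247


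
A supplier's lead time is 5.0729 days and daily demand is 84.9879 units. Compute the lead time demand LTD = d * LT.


LTD = 84.9879 * 5.0729 = 431.1351

431.1351 units


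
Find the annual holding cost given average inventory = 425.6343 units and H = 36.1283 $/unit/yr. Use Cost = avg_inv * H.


Cost = 425.6343 * 36.1283 = 15377.4437

15377.4437 $/yr


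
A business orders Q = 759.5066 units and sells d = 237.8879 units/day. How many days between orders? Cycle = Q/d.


Cycle = 759.5066 / 237.8879 = 3.1927

3.1927 days


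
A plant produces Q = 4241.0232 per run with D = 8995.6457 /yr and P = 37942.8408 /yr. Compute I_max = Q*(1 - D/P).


D/P = 0.2371
1 - D/P = 0.7629
I_max = 4241.0232 * 0.7629 = 3235.5439

3235.5439 units


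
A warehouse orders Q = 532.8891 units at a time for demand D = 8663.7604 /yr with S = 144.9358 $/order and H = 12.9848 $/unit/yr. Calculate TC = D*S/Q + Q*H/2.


Ordering cost = D*S/Q = 2356.3797
Holding cost = Q*H/2 = 3459.7292
TC = 2356.3797 + 3459.7292 = 5816.1089

5816.1089 $/yr


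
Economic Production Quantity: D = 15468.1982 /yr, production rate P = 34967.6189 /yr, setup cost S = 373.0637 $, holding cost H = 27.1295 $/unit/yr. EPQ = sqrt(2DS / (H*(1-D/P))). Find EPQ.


1 - D/P = 1 - 0.4424 = 0.5576
H*(1-D/P) = 15.1286
2DS = 11541246.5057
EPQ = sqrt(762878.3294) = 873.4291

873.4291 units


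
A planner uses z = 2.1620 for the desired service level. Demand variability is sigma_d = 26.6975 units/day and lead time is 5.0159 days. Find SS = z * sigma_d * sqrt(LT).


sqrt(LT) = sqrt(5.0159) = 2.2396
SS = 2.1620 * 26.6975 * 2.2396 = 129.2709

129.2709 units


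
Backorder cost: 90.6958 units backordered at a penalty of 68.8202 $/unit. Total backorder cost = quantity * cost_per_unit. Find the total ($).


Total = 90.6958 * 68.8202 = 6241.7031

6241.7031 $


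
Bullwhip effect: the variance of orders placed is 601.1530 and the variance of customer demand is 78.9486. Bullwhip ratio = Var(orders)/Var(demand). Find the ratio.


BW = 601.1530 / 78.9486 = 7.6145

7.6145


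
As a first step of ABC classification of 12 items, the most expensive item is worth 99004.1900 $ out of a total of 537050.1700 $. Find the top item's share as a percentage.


Top item = 99004.1900
Total = 537050.1700
Percentage = 99004.1900 / 537050.1700 * 100 = 18.4348

18.4348%


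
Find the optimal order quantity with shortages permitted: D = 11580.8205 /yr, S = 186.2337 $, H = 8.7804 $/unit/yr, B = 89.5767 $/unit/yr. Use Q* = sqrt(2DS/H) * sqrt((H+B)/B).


sqrt(2DS/H) = 700.9009
sqrt((H+B)/B) = 1.0479
Q* = 700.9009 * 1.0479 = 734.4496

734.4496 units


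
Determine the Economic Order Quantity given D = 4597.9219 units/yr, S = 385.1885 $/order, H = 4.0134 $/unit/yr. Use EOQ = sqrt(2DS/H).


2*D*S = 2 * 4597.9219 * 385.1885 = 3542133.2796
2*D*S/H = 882576.6880
EOQ = sqrt(882576.6880) = 939.4555

939.4555 units


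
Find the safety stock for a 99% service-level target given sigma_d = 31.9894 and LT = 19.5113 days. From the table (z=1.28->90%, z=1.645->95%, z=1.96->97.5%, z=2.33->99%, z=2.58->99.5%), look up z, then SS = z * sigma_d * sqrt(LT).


From the table, SL = 99% corresponds to z = 2.33
sqrt(LT) = sqrt(19.5113) = 4.4172
SS = 2.33 * 31.9894 * 4.4172 = 329.2343

329.2343 units


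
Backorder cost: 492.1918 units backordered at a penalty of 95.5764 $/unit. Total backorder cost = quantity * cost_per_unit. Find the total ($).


Total = 492.1918 * 95.5764 = 47041.9204

47041.9204 $


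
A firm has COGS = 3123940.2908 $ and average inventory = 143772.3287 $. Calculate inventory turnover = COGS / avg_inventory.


Turnover = 3123940.2908 / 143772.3287 = 21.7284

21.7284


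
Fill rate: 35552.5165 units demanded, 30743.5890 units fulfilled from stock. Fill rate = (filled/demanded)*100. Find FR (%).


FR = 30743.5890 / 35552.5165 * 100 = 86.4737

86.4737%


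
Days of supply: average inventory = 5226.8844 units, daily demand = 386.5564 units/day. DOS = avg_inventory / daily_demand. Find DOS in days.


DOS = 5226.8844 / 386.5564 = 13.5217

13.5217 days


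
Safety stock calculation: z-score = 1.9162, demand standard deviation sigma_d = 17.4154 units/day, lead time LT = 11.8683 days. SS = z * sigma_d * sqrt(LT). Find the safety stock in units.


sqrt(LT) = sqrt(11.8683) = 3.4450
SS = 1.9162 * 17.4154 * 3.4450 = 114.9658

114.9658 units


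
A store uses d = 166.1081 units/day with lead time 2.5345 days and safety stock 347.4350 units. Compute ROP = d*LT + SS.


d*LT = 166.1081 * 2.5345 = 421.0010
ROP = 421.0010 + 347.4350 = 768.4360

768.4360 units


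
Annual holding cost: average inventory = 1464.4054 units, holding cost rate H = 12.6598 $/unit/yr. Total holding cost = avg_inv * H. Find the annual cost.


Cost = 1464.4054 * 12.6598 = 18539.0795

18539.0795 $/yr


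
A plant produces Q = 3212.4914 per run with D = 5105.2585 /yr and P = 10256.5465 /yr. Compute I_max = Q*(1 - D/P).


D/P = 0.4978
1 - D/P = 0.5022
I_max = 3212.4914 * 0.5022 = 1613.4542

1613.4542 units


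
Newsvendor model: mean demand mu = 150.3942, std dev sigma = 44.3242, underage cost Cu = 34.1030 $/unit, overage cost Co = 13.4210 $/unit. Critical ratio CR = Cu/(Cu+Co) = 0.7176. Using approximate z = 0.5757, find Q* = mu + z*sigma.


CR = Cu/(Cu+Co) = 34.1030/(34.1030+13.4210) = 0.7176
z = 0.5757
Q* = 150.3942 + 0.5757 * 44.3242 = 175.9116

175.9116 units


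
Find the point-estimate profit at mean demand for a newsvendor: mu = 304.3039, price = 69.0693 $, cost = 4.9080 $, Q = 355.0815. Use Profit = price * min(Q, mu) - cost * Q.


Sales at mu = min(355.0815, 304.3039) = 304.3039
Revenue = 69.0693 * 304.3039 = 21018.0574
Total cost = 4.9080 * 355.0815 = 1742.7400
Profit = 21018.0574 - 1742.7400 = 19275.3174

19275.3174 $


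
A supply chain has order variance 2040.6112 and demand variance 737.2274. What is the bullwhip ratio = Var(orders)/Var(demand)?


BW = 2040.6112 / 737.2274 = 2.7680

2.7680


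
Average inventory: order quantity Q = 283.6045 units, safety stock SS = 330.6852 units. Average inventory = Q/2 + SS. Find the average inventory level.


Q/2 = 141.8022
Avg = 141.8022 + 330.6852 = 472.4874

472.4874 units


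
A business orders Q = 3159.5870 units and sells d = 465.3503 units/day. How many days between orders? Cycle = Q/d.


Cycle = 3159.5870 / 465.3503 = 6.7897

6.7897 days


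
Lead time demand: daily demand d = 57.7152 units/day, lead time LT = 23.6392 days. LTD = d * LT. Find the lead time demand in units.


LTD = 57.7152 * 23.6392 = 1364.3412

1364.3412 units


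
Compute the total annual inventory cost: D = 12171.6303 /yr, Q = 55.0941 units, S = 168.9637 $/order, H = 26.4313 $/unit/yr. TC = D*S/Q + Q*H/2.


Ordering cost = D*S/Q = 37328.2019
Holding cost = Q*H/2 = 728.1043
TC = 37328.2019 + 728.1043 = 38056.3063

38056.3063 $/yr


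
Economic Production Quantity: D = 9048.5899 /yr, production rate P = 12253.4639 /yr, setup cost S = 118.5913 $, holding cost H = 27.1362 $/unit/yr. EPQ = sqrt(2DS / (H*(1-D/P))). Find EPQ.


1 - D/P = 1 - 0.7385 = 0.2615
H*(1-D/P) = 7.0974
2DS = 2146168.0788
EPQ = sqrt(302386.6512) = 549.8969

549.8969 units


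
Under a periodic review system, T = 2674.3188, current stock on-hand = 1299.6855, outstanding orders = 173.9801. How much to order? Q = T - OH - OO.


Inventory position = OH + OO = 1299.6855 + 173.9801 = 1473.6656
Q = 2674.3188 - 1473.6656 = 1200.6532

1200.6532 units


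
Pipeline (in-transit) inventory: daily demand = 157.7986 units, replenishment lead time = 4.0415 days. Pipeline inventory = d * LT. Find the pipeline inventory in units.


Pipeline = 157.7986 * 4.0415 = 637.7430

637.7430 units


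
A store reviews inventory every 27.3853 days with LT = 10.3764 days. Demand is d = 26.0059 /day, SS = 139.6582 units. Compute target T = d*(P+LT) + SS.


P + LT = 37.7617
d*(P+LT) = 26.0059 * 37.7617 = 982.0270
T = 982.0270 + 139.6582 = 1121.6852

1121.6852 units


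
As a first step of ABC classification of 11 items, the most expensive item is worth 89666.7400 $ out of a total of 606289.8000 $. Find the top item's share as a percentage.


Top item = 89666.7400
Total = 606289.8000
Percentage = 89666.7400 / 606289.8000 * 100 = 14.7894

14.7894%


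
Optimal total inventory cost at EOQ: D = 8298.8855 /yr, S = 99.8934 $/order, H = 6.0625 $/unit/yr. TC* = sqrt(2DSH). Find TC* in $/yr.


2*D*S*H = 10051672.1518
TC* = sqrt(10051672.1518) = 3170.4372

3170.4372 $/yr


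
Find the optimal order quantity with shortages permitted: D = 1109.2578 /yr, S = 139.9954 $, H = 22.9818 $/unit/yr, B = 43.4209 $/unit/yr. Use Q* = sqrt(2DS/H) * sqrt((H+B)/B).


sqrt(2DS/H) = 116.2508
sqrt((H+B)/B) = 1.2366
Q* = 116.2508 * 1.2366 = 143.7605

143.7605 units


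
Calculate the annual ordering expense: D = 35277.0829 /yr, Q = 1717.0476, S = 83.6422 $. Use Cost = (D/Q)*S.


Number of orders = D/Q = 20.5452
Cost = 20.5452 * 83.6422 = 1718.4456

1718.4456 $/yr


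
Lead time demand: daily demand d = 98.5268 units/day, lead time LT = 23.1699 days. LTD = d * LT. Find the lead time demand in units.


LTD = 98.5268 * 23.1699 = 2282.8561

2282.8561 units


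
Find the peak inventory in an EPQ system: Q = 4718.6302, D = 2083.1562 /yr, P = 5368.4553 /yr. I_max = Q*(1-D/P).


D/P = 0.3880
1 - D/P = 0.6120
I_max = 4718.6302 * 0.6120 = 2887.6298

2887.6298 units


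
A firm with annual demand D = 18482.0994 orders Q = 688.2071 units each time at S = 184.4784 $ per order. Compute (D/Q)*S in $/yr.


Number of orders = D/Q = 26.8554
Cost = 26.8554 * 184.4784 = 4954.2472

4954.2472 $/yr


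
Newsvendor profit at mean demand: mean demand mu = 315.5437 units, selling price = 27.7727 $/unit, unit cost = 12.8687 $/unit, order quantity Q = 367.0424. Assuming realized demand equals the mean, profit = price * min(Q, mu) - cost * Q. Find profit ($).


Sales at mu = min(367.0424, 315.5437) = 315.5437
Revenue = 27.7727 * 315.5437 = 8763.5005
Total cost = 12.8687 * 367.0424 = 4723.3585
Profit = 8763.5005 - 4723.3585 = 4040.1420

4040.1420 $


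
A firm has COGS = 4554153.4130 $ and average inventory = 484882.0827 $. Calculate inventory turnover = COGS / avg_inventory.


Turnover = 4554153.4130 / 484882.0827 = 9.3923

9.3923
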